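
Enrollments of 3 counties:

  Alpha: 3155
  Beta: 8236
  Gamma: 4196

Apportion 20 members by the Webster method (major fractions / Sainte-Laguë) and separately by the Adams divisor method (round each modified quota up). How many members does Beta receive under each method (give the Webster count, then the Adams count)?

Webster: Alpha 4, Beta 11, Gamma 5.
Adams: Alpha 4, Beta 10, Gamma 6.
Beta gets 11 under Webster and 10 under Adams.

11 and 10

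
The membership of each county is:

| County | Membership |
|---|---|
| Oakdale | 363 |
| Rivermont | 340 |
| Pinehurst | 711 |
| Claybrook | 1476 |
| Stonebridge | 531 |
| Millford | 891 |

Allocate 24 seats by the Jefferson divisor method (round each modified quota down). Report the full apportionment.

Standard divisor 4312/24 ≈ 179.667; standard quotas: Oakdale 2.020, Rivermont 1.892, Pinehurst 3.957, Claybrook 8.215, Stonebridge 2.955, Millford 4.959.
Rounding down gives 2, 1, 3, 8, 2, 4 = 20 seats, so the divisor must be adjusted.
With modified divisor 167: modified quotas Oakdale 2.174, Rivermont 2.036, Pinehurst 4.257, Claybrook 8.838, Stonebridge 3.180, Millford 5.335.
Rounding down: Oakdale 2, Rivermont 2, Pinehurst 4, Claybrook 8, Stonebridge 3, Millford 5 (total 24).

Oakdale 2, Rivermont 2, Pinehurst 4, Claybrook 8, Stonebridge 3, Millford 5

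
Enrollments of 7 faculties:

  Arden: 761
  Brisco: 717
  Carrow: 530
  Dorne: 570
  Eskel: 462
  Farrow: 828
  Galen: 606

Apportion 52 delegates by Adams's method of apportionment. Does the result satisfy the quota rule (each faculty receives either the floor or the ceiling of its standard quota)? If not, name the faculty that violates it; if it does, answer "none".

none

Standard quotas: Arden 8.845, Brisco 8.333, Carrow 6.160, Dorne 6.625, Eskel 5.370, Farrow 9.624, Galen 7.043.
Adams allocation: Arden 9, Brisco 8, Carrow 6, Dorne 7, Eskel 6, Farrow 9, Galen 7.
Every allocation lies between the lower and upper quota.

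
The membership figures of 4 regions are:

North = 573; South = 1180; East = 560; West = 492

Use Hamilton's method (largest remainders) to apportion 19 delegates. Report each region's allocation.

Total 2805; standard divisor 2805/19 ≈ 147.632.
Standard quotas: North 3.881, South 7.993, East 3.793, West 3.333.
Lower quotas: North 3, South 7, East 3, West 3 (sum 16, leaving 3 seats).
Remainders in descending order: South 0.993, North 0.881, East 0.793, West 0.333.
Largest remainders: South, North, East receive the extra seats.

North 4, South 8, East 4, West 3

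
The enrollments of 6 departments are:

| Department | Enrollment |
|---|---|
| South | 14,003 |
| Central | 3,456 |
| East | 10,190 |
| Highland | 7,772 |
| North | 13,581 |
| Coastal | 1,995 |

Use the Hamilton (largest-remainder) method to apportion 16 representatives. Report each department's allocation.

South 4, Central 1, East 3, Highland 3, North 4, Coastal 1

Standard divisor: 50997 ÷ 16 ≈ 3187.312.
Standard quotas: South 4.3934, Central 1.0843, East 3.1971, Highland 2.4384, North 4.2610, Coastal 0.6259.
Lower quotas: South 4, Central 1, East 3, Highland 2, North 4, Coastal 0 (sum 14, leaving 2 seats).
Remainders in descending order: Coastal 0.6259, Highland 0.4384, South 0.3934, North 0.2610, East 0.1971, Central 0.0843.
Largest remainders: Coastal, Highland receive the extra seats.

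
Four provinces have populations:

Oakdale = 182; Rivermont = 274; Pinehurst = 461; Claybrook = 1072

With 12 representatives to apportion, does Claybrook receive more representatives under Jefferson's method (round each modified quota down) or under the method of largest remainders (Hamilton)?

Jefferson: Oakdale 1, Rivermont 1, Pinehurst 3, Claybrook 7.
Hamilton: Oakdale 1, Rivermont 2, Pinehurst 3, Claybrook 6.
Claybrook gets 7 under Jefferson and 6 under Hamilton.

Jefferson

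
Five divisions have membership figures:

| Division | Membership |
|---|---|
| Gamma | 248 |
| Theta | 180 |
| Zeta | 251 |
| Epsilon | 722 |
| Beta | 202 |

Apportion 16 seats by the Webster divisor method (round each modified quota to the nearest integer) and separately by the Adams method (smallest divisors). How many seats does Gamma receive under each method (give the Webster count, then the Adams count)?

2 and 3

Webster: Gamma 2, Theta 2, Zeta 3, Epsilon 7, Beta 2.
Adams: Gamma 3, Theta 2, Zeta 3, Epsilon 6, Beta 2.
Gamma gets 2 under Webster and 3 under Adams.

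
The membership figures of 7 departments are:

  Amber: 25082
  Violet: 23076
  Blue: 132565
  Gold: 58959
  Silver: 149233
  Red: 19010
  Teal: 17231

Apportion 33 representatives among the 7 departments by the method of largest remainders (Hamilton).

Amber 2, Violet 2, Blue 10, Gold 5, Silver 12, Red 1, Teal 1

Total 425156; standard divisor 425156/33 ≈ 12883.515.
Standard quotas: Amber 1.9468, Violet 1.7911, Blue 10.2895, Gold 4.5763, Silver 11.5833, Red 1.4755, Teal 1.3374.
Lower quotas: Amber 1, Violet 1, Blue 10, Gold 4, Silver 11, Red 1, Teal 1 (sum 29, leaving 4 seats).
Remainders in descending order: Amber 0.9468, Violet 0.7911, Silver 0.5833, Gold 0.5763, Red 0.4755, Teal 0.3374, Blue 0.2895.
The surplus seats go to Amber, Violet, Silver, Gold.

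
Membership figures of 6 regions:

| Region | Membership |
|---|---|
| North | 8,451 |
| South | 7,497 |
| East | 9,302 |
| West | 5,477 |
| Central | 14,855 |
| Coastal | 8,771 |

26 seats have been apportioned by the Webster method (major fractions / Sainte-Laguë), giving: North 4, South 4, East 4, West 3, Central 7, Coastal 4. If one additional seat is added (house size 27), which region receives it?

Priority for the next seat is population ÷ (current seats + 0.5).
Priorities: North 1878.000, South 1666.000, East 2067.111, West 1564.857, Central 1980.667, Coastal 1949.111.
Highest priority: East.

East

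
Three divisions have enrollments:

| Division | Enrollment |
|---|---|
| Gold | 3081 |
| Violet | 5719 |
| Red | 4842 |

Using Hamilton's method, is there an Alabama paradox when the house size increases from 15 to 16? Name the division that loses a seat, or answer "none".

Gold

At 15 seats: Gold 4, Violet 6, Red 5.
At 16 seats: Gold 3, Violet 7, Red 6.
Gold drops from 4 to 3.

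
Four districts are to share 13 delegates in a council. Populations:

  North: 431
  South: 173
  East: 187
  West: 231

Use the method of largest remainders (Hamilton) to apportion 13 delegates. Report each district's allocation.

North 6; South 2; East 2; West 3

The standard divisor is 1022/13 ≈ 78.615.
Standard quotas: North 5.482, South 2.201, East 2.379, West 2.938.
Lower quotas: North 5, South 2, East 2, West 2 (sum 11, leaving 2 seats).
Remainders in descending order: West 0.938, North 0.482, East 0.379, South 0.201.
The surplus seats go to West, North.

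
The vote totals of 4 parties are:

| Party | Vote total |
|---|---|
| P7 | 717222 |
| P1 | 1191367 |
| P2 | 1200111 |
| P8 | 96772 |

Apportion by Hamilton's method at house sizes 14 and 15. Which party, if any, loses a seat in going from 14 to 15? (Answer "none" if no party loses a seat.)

At 14 seats: P7 3, P1 5, P2 5, P8 1.
At 15 seats: P7 3, P1 6, P2 6, P8 0.
P8 drops from 1 to 0.

P8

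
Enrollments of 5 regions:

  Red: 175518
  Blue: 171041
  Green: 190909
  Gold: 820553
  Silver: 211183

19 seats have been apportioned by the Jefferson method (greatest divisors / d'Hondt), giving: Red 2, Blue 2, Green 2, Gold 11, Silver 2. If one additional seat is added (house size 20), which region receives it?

Silver

Priority for the next seat is population ÷ (current seats + 1).
Priorities: Red 58506.000, Blue 57013.667, Green 63636.333, Gold 68379.417, Silver 70394.333.
Highest priority: Silver.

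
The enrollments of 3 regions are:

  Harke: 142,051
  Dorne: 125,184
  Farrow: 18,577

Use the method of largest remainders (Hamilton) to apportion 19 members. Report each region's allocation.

The standard divisor is 285812/19 ≈ 15042.737.
Standard quotas: Harke 9.4432, Dorne 8.3219, Farrow 1.2349.
Lower quotas: Harke 9, Dorne 8, Farrow 1 (sum 18, leaving 1 seat).
Remainders in descending order: Harke 0.4432, Dorne 0.3219, Farrow 0.2349.
The surplus seat goes to Harke.

Harke 10; Dorne 8; Farrow 1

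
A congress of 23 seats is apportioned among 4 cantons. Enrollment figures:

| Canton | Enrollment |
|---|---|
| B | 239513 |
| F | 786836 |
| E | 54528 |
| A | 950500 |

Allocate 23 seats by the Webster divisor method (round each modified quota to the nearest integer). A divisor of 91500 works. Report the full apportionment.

B 3; F 9; E 1; A 10

With modified divisor 91500: modified quotas B 2.618, F 8.599, E 0.596, A 10.388.
Rounding to the nearest integer: B 3, F 9, E 1, A 10 (total 23).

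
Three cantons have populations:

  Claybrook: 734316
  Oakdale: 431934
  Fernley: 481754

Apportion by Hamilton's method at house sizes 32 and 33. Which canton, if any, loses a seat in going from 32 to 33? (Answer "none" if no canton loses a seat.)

At 32 seats: Claybrook 14, Oakdale 9, Fernley 9.
At 33 seats: Claybrook 15, Oakdale 9, Fernley 9.
No canton's allocation decreased.

none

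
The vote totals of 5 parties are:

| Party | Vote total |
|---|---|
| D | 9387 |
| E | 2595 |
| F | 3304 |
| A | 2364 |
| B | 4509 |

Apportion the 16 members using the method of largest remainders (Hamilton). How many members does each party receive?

The standard divisor is 22159/16 ≈ 1384.938.
Standard quotas: D 6.7779, E 1.8737, F 2.3857, A 1.7069, B 3.2557.
Lower quotas: D 6, E 1, F 2, A 1, B 3 (sum 13, leaving 3 seats).
Remainders in descending order: E 0.8737, D 0.7779, A 0.7069, F 0.3857, B 0.2557.
Largest remainders: E, D, A receive the extra seats.

D=7, E=2, F=2, A=2, B=3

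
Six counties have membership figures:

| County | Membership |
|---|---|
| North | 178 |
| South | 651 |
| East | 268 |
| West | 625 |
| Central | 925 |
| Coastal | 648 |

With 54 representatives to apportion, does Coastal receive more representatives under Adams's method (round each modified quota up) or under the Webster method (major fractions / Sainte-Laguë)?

Webster

Adams: North 3, South 11, East 5, West 10, Central 15, Coastal 10.
Webster: North 3, South 11, East 4, West 10, Central 15, Coastal 11.
Coastal gets 10 under Adams and 11 under Webster.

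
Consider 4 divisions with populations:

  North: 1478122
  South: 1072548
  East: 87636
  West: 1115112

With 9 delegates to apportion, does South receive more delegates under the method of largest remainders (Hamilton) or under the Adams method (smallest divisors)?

Hamilton: North 3, South 3, East 0, West 3.
Adams: North 3, South 2, East 1, West 3.
South gets 3 under Hamilton and 2 under Adams.

Hamilton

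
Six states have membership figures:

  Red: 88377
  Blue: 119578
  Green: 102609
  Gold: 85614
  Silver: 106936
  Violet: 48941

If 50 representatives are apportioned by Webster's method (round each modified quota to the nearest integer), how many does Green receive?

Standard divisor 552055/50 ≈ 11041.1; standard quotas: Red 8.004, Blue 10.830, Green 9.293, Gold 7.754, Silver 9.685, Violet 4.433.
Rounding to the nearest integer gives Red 8, Blue 11, Green 9, Gold 8, Silver 10, Violet 4 — total 50, matching the house size, so no adjustment is needed.
Green receives 9.

9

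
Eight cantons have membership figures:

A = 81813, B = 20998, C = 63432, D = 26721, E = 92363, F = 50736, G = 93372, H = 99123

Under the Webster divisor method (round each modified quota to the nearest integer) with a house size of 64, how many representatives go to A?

10

Standard divisor 528558/64 ≈ 8258.719; standard quotas: A 9.906, B 2.543, C 7.681, D 3.235, E 11.184, F 6.143, G 11.306, H 12.002.
Rounding to the nearest integer gives A 10, B 3, C 8, D 3, E 11, F 6, G 11, H 12 — total 64, matching the house size, so no adjustment is needed.
A receives 10.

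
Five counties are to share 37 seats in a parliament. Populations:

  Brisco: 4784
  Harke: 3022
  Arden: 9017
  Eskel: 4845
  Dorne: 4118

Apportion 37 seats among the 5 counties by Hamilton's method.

The standard divisor is 25786/37 ≈ 696.919.
Standard quotas: Brisco 6.8645, Harke 4.3362, Arden 12.9384, Eskel 6.9520, Dorne 5.9089.
Lower quotas: Brisco 6, Harke 4, Arden 12, Eskel 6, Dorne 5 (sum 33, leaving 4 seats).
Remainders in descending order: Eskel 0.9520, Arden 0.9384, Dorne 0.9089, Brisco 0.8645, Harke 0.3362.
Largest remainders: Eskel, Arden, Dorne, Brisco receive the extra seats.

Brisco=7, Harke=4, Arden=13, Eskel=7, Dorne=6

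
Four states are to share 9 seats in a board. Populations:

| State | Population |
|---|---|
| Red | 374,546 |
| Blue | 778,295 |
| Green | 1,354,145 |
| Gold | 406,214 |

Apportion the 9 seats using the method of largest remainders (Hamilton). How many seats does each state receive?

Red 1, Blue 3, Green 4, Gold 1

Total 2913200; standard divisor 2913200/9 ≈ 323688.889.
Standard quotas: Red 1.1571, Blue 2.4045, Green 4.1835, Gold 1.2550.
Lower quotas: Red 1, Blue 2, Green 4, Gold 1 (sum 8, leaving 1 seat).
Remainders in descending order: Blue 0.4045, Gold 0.2550, Green 0.1835, Red 0.1571.
Largest remainder: Blue receives the extra seat.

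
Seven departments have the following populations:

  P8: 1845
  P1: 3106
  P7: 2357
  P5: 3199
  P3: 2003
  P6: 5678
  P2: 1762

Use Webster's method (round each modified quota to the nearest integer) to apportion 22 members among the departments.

Standard divisor 19950/22 ≈ 906.818; standard quotas: P8 2.035, P1 3.425, P7 2.599, P5 3.528, P3 2.209, P6 6.261, P2 1.943.
Rounding to the nearest integer gives P8 2, P1 3, P7 3, P5 4, P3 2, P6 6, P2 2 — total 22, matching the house size, so no adjustment is needed.

P8 2, P1 3, P7 3, P5 4, P3 2, P6 6, P2 2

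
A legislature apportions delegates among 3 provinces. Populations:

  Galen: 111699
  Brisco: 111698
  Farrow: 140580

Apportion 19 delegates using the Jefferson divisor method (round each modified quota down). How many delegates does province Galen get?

6

Standard divisor 363977/19 ≈ 19156.684; standard quotas: Galen 5.831, Brisco 5.831, Farrow 7.338.
Rounding down gives 5, 5, 7 = 17 seats, so the divisor must be adjusted.
With modified divisor 18100: modified quotas Galen 6.171, Brisco 6.171, Farrow 7.767.
Rounding down: Galen 6, Brisco 6, Farrow 7 (total 19).
Galen receives 6.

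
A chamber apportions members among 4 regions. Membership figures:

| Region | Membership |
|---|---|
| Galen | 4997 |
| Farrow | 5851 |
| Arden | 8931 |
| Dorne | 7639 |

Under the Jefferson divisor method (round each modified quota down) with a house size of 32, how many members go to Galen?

Standard divisor 27418/32 ≈ 856.812; standard quotas: Galen 5.832, Farrow 6.829, Arden 10.424, Dorne 8.916.
Rounding down gives 5, 6, 10, 8 = 29 seats, so the divisor must be adjusted.
With modified divisor 820: modified quotas Galen 6.094, Farrow 7.135, Arden 10.891, Dorne 9.316.
Rounding down: Galen 6, Farrow 7, Arden 10, Dorne 9 (total 32).
Galen receives 6.

6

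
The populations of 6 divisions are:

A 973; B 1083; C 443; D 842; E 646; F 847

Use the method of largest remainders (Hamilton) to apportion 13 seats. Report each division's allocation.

The standard divisor is 4834/13 ≈ 371.846.
Standard quotas: A 2.617, B 2.912, C 1.191, D 2.264, E 1.737, F 2.278.
Lower quotas: A 2, B 2, C 1, D 2, E 1, F 2 (sum 10, leaving 3 seats).
Remainders in descending order: B 0.912, E 0.737, A 0.617, F 0.278, D 0.264, C 0.191.
The surplus seats go to B, E, A.

A 3, B 3, C 1, D 2, E 2, F 2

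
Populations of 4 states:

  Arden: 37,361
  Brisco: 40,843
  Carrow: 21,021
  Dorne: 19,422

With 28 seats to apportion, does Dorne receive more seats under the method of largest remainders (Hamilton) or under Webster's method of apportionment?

Hamilton: Arden 9, Brisco 10, Carrow 5, Dorne 4.
Webster: Arden 9, Brisco 9, Carrow 5, Dorne 5.
Dorne gets 4 under Hamilton and 5 under Webster.

Webster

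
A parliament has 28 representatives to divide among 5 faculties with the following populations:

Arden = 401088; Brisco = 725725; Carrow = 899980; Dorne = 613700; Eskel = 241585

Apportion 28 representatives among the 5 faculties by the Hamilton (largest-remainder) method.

Arden 4, Brisco 7, Carrow 9, Dorne 6, Eskel 2

Standard divisor: 2882078 ÷ 28 ≈ 102931.357.
Standard quotas: Arden 3.8967, Brisco 7.0506, Carrow 8.7435, Dorne 5.9622, Eskel 2.3470.
Lower quotas: Arden 3, Brisco 7, Carrow 8, Dorne 5, Eskel 2 (sum 25, leaving 3 seats).
Remainders in descending order: Dorne 0.9622, Arden 0.8967, Carrow 0.7435, Eskel 0.3470, Brisco 0.0506.
Largest remainders: Dorne, Arden, Carrow receive the extra seats.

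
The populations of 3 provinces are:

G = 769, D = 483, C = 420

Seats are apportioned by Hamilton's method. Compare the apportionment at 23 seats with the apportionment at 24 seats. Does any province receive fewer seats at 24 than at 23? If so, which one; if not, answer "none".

none

At 23 seats: G 10, D 7, C 6.
At 24 seats: G 11, D 7, C 6.
No province's allocation decreased.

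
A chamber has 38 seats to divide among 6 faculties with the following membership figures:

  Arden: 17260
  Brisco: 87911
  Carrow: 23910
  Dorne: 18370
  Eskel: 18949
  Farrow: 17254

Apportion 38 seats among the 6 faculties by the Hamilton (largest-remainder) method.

Standard divisor: 183654 ÷ 38 = 4833.
Standard quotas: Arden 3.5713, Brisco 18.1897, Carrow 4.9472, Dorne 3.8010, Eskel 3.9208, Farrow 3.5700.
Lower quotas: Arden 3, Brisco 18, Carrow 4, Dorne 3, Eskel 3, Farrow 3 (sum 34, leaving 4 seats).
Remainders in descending order: Carrow 0.9472, Eskel 0.9208, Dorne 0.8010, Arden 0.5713, Farrow 0.5700, Brisco 0.1897.
The surplus seats go to Carrow, Eskel, Dorne, Arden.

Arden 4, Brisco 18, Carrow 5, Dorne 4, Eskel 4, Farrow 3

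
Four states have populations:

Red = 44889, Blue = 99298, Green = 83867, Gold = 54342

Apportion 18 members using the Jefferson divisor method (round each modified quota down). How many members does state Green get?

Standard divisor 282396/18 ≈ 15688.667; standard quotas: Red 2.861, Blue 6.329, Green 5.346, Gold 3.464.
Rounding down gives 2, 6, 5, 3 = 16 seats, so the divisor must be adjusted.
With modified divisor 14100: modified quotas Red 3.184, Blue 7.042, Green 5.948, Gold 3.854.
Rounding down: Red 3, Blue 7, Green 5, Gold 3 (total 18).
Green receives 5.

5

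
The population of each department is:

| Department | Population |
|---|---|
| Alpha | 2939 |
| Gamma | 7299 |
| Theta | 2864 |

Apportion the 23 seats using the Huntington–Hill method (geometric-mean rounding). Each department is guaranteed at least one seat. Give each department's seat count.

With divisor 563: modified quotas Alpha 5.220, Gamma 12.964, Theta 5.087.
Geometric-mean thresholds: Alpha √(5·6)=5.477, Gamma √(12·13)=12.490, Theta √(5·6)=5.477.
Each quota rounded against its threshold gives Alpha 5, Gamma 13, Theta 5 (total 23).

Alpha: 5; Gamma: 13; Theta: 5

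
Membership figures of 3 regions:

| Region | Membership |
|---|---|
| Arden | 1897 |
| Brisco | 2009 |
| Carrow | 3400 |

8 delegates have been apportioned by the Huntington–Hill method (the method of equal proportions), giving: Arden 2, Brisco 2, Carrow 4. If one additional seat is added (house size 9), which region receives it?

Brisco

Priority for the next seat is population ÷ (√(s·(s+1))).
Priorities: Arden 774.447, Brisco 820.171, Carrow 760.263.
Highest priority: Brisco.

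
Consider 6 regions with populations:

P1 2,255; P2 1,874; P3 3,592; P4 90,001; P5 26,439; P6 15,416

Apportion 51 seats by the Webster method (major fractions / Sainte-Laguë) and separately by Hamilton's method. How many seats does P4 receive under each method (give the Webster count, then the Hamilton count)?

32 and 33

Webster: P1 1, P2 1, P3 1, P4 32, P5 10, P6 6.
Hamilton: P1 1, P2 1, P3 1, P4 33, P5 10, P6 5.
P4 gets 32 under Webster and 33 under Hamilton.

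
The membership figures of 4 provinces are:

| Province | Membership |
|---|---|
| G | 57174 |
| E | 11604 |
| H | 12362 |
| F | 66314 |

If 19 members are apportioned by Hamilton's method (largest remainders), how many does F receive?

9

Standard divisor: 147454 ÷ 19 ≈ 7760.737.
Standard quotas: G 7.3671, E 1.4952, H 1.5929, F 8.5448.
Lower quotas: G 7, E 1, H 1, F 8 (sum 17, leaving 2 seats).
Remainders in descending order: H 0.5929, F 0.5448, E 0.4952, G 0.3671.
Largest remainders: H, F receive the extra seats.
F receives 9.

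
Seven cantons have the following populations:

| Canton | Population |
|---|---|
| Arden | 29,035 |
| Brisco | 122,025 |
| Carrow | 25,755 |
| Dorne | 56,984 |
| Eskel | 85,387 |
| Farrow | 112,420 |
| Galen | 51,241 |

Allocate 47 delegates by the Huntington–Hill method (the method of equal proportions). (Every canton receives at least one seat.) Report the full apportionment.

With divisor 10459: modified quotas Arden 2.776, Brisco 11.667, Carrow 2.462, Dorne 5.448, Eskel 8.164, Farrow 10.749, Galen 4.899.
Geometric-mean thresholds: Arden √(2·3)=2.449, Brisco √(11·12)=11.489, Carrow √(2·3)=2.449, Dorne √(5·6)=5.477, Eskel √(8·9)=8.485, Farrow √(10·11)=10.488, Galen √(4·5)=4.472.
Each quota rounded against its threshold gives Arden 3, Brisco 12, Carrow 3, Dorne 5, Eskel 8, Farrow 11, Galen 5 (total 47).

Arden: 3, Brisco: 12, Carrow: 3, Dorne: 5, Eskel: 8, Farrow: 11, Galen: 5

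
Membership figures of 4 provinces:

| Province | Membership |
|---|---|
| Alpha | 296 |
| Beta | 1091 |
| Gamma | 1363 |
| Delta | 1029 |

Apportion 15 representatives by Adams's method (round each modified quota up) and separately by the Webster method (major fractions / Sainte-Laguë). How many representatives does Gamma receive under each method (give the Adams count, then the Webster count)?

5 and 6

Adams: Alpha 2, Beta 4, Gamma 5, Delta 4.
Webster: Alpha 1, Beta 4, Gamma 6, Delta 4.
Gamma gets 5 under Adams and 6 under Webster.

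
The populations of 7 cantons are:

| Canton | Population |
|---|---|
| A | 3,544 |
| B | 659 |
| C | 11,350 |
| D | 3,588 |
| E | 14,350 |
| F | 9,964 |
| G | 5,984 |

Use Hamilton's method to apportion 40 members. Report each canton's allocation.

A=3; B=0; C=9; D=3; E=12; F=8; G=5

Standard divisor: 49439 ÷ 40 ≈ 1235.975.
Standard quotas: A 2.8674, B 0.5332, C 9.1830, D 2.9030, E 11.6103, F 8.0617, G 4.8415.
Lower quotas: A 2, B 0, C 9, D 2, E 11, F 8, G 4 (sum 36, leaving 4 seats).
Remainders in descending order: D 0.9030, A 0.8674, G 0.8415, E 0.6103, B 0.5332, C 0.1830, F 0.0617.
Largest remainders: D, A, G, E receive the extra seats.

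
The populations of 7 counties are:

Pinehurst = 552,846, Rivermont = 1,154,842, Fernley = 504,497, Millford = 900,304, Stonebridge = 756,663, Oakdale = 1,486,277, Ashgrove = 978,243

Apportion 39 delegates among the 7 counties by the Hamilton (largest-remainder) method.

Standard divisor: 6333672 ÷ 39 ≈ 162401.846.
Standard quotas: Pinehurst 3.4042, Rivermont 7.1110, Fernley 3.1065, Millford 5.5437, Stonebridge 4.6592, Oakdale 9.1518, Ashgrove 6.0236.
Lower quotas: Pinehurst 3, Rivermont 7, Fernley 3, Millford 5, Stonebridge 4, Oakdale 9, Ashgrove 6 (sum 37, leaving 2 seats).
Remainders in descending order: Stonebridge 0.6592, Millford 0.5437, Pinehurst 0.4042, Oakdale 0.1518, Rivermont 0.1110, Fernley 0.1065, Ashgrove 0.0236.
Largest remainders: Stonebridge, Millford receive the extra seats.

Pinehurst 3, Rivermont 7, Fernley 3, Millford 6, Stonebridge 5, Oakdale 9, Ashgrove 6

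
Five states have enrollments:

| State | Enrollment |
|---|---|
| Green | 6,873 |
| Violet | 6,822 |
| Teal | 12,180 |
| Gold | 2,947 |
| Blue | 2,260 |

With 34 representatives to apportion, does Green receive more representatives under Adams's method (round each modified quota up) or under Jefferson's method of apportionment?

Jefferson

Adams: Green 7, Violet 7, Teal 13, Gold 4, Blue 3.
Jefferson: Green 8, Violet 7, Teal 14, Gold 3, Blue 2.
Green gets 7 under Adams and 8 under Jefferson.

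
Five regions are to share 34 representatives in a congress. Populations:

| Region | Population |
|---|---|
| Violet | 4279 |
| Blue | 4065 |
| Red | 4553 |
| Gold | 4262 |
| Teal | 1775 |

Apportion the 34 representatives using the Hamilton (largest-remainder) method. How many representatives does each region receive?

Standard divisor: 18934 ÷ 34 ≈ 556.882.
Standard quotas: Violet 7.684, Blue 7.300, Red 8.176, Gold 7.653, Teal 3.187.
Lower quotas: Violet 7, Blue 7, Red 8, Gold 7, Teal 3 (sum 32, leaving 2 seats).
Remainders in descending order: Violet 0.684, Gold 0.653, Blue 0.300, Teal 0.187, Red 0.176.
Largest remainders: Violet, Gold receive the extra seats.

Violet 8, Blue 7, Red 8, Gold 8, Teal 3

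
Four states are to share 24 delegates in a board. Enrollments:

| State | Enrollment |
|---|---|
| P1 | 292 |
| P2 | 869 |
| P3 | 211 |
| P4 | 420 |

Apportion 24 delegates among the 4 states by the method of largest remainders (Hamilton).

P1: 4, P2: 12, P3: 3, P4: 5

Total 1792; standard divisor 1792/24 ≈ 74.667.
Standard quotas: P1 3.911, P2 11.638, P3 2.826, P4 5.625.
Lower quotas: P1 3, P2 11, P3 2, P4 5 (sum 21, leaving 3 seats).
Remainders in descending order: P1 0.911, P3 0.826, P2 0.638, P4 0.625.
Largest remainders: P1, P3, P2 receive the extra seats.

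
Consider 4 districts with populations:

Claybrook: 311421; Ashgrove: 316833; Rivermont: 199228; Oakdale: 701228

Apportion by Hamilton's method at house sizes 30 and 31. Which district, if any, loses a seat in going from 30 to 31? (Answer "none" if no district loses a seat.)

At 30 seats: Claybrook 6, Ashgrove 6, Rivermont 4, Oakdale 14.
At 31 seats: Claybrook 6, Ashgrove 7, Rivermont 4, Oakdale 14.
No district's allocation decreased.

none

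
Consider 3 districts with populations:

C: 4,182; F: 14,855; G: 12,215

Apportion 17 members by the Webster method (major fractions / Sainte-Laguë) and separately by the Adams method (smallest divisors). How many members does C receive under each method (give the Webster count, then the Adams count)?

2 and 3

Webster: C 2, F 8, G 7.
Adams: C 3, F 8, G 6.
C gets 2 under Webster and 3 under Adams.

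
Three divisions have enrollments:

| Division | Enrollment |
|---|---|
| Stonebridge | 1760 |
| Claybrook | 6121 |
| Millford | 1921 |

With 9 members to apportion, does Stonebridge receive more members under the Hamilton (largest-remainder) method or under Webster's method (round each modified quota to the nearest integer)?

Webster

Hamilton: Stonebridge 1, Claybrook 6, Millford 2.
Webster: Stonebridge 2, Claybrook 5, Millford 2.
Stonebridge gets 1 under Hamilton and 2 under Webster.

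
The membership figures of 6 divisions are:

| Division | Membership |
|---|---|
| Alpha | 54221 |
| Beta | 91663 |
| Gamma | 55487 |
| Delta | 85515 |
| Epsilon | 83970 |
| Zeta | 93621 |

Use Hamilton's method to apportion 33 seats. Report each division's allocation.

The standard divisor is 464477/33 ≈ 14075.061.
Standard quotas: Alpha 3.8523, Beta 6.5124, Gamma 3.9422, Delta 6.0756, Epsilon 5.9659, Zeta 6.6516.
Lower quotas: Alpha 3, Beta 6, Gamma 3, Delta 6, Epsilon 5, Zeta 6 (sum 29, leaving 4 seats).
Remainders in descending order: Epsilon 0.9659, Gamma 0.9422, Alpha 0.8523, Zeta 0.6516, Beta 0.5124, Delta 0.0756.
The surplus seats go to Epsilon, Gamma, Alpha, Zeta.

Alpha=4; Beta=6; Gamma=4; Delta=6; Epsilon=6; Zeta=7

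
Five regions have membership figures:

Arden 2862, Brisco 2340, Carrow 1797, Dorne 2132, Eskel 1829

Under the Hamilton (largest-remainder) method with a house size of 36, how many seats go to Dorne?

Total 10960; standard divisor 10960/36 ≈ 304.444.
Standard quotas: Arden 9.401, Brisco 7.686, Carrow 5.903, Dorne 7.003, Eskel 6.008.
Lower quotas: Arden 9, Brisco 7, Carrow 5, Dorne 7, Eskel 6 (sum 34, leaving 2 seats).
Remainders in descending order: Carrow 0.903, Brisco 0.686, Arden 0.401, Eskel 0.008, Dorne 0.003.
Largest remainders: Carrow, Brisco receive the extra seats.
Dorne receives 7.

7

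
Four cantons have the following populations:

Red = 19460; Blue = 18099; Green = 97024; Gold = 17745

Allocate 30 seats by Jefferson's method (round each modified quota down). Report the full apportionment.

Standard divisor 152328/30 ≈ 5077.6; standard quotas: Red 3.833, Blue 3.564, Green 19.108, Gold 3.495.
Rounding down gives 3, 3, 19, 3 = 28 seats, so the divisor must be adjusted.
With modified divisor 4700: modified quotas Red 4.140, Blue 3.851, Green 20.643, Gold 3.776.
Rounding down: Red 4, Blue 3, Green 20, Gold 3 (total 30).

Red 4, Blue 3, Green 20, Gold 3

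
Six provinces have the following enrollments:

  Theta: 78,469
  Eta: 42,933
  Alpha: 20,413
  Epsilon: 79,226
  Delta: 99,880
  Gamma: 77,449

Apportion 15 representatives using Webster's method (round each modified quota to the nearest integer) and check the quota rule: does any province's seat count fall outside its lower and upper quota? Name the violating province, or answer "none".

Standard quotas: Theta 2.955, Eta 1.617, Alpha 0.769, Epsilon 2.983, Delta 3.761, Gamma 2.916.
Webster allocation: Theta 3, Eta 2, Alpha 1, Epsilon 3, Delta 3, Gamma 3.
Every allocation lies between the lower and upper quota.

none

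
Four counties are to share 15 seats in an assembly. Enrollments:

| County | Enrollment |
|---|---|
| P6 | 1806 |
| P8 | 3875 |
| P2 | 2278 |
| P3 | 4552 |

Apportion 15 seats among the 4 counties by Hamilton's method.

P6 2, P8 5, P2 3, P3 5

Total 12511; standard divisor 12511/15 ≈ 834.067.
Standard quotas: P6 2.165, P8 4.646, P2 2.731, P3 5.458.
Lower quotas: P6 2, P8 4, P2 2, P3 5 (sum 13, leaving 2 seats).
Remainders in descending order: P2 0.731, P8 0.646, P3 0.458, P6 0.165.
Largest remainders: P2, P8 receive the extra seats.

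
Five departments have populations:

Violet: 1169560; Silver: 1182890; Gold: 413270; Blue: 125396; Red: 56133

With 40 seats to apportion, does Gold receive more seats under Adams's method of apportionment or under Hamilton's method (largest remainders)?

Adams: Violet 15, Silver 16, Gold 6, Blue 2, Red 1.
Hamilton: Violet 16, Silver 16, Gold 5, Blue 2, Red 1.
Gold gets 6 under Adams and 5 under Hamilton.

Adams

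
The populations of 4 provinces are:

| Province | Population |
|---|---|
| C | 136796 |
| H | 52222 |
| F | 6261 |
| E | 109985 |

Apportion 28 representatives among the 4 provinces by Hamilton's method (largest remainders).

C 12; H 5; F 1; E 10

The standard divisor is 305264/28 ≈ 10902.286.
Standard quotas: C 12.5475, H 4.7900, F 0.5743, E 10.0883.
Lower quotas: C 12, H 4, F 0, E 10 (sum 26, leaving 2 seats).
Remainders in descending order: H 0.7900, F 0.5743, C 0.5475, E 0.0883.
Largest remainders: H, F receive the extra seats.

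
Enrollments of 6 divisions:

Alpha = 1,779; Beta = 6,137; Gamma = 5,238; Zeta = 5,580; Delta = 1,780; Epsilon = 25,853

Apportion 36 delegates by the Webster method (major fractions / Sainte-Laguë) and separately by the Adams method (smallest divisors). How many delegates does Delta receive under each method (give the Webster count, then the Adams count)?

Webster: Alpha 1, Beta 5, Gamma 4, Zeta 4, Delta 1, Epsilon 21.
Adams: Alpha 2, Beta 5, Gamma 4, Zeta 4, Delta 2, Epsilon 19.
Delta gets 1 under Webster and 2 under Adams.

1 and 2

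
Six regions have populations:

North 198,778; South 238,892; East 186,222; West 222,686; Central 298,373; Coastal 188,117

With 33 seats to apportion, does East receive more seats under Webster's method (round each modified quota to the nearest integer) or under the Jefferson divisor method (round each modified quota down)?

Webster

Webster: North 5, South 6, East 5, West 5, Central 7, Coastal 5.
Jefferson: North 5, South 6, East 4, West 5, Central 8, Coastal 5.
East gets 5 under Webster and 4 under Jefferson.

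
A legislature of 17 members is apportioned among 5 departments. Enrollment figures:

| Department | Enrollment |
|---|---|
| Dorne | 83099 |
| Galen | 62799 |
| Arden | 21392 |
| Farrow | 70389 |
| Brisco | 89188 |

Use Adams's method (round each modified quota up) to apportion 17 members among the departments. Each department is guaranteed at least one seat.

Standard divisor 326867/17 ≈ 19227.471; standard quotas: Dorne 4.322, Galen 3.266, Arden 1.113, Farrow 3.661, Brisco 4.639.
Rounding up gives 5, 4, 2, 4, 5 = 20 seats, so the divisor must be adjusted.
With modified divisor 21840: modified quotas Dorne 3.805, Galen 2.875, Arden 0.979, Farrow 3.223, Brisco 4.084.
Rounding up: Dorne 4, Galen 3, Arden 1, Farrow 4, Brisco 5 (total 17).

Dorne: 4, Galen: 3, Arden: 1, Farrow: 4, Brisco: 5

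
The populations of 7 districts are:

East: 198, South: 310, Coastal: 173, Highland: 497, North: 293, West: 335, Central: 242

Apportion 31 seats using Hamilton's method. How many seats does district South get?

5

The standard divisor is 2048/31 ≈ 66.065.
Standard quotas: East 2.997, South 4.692, Coastal 2.619, Highland 7.523, North 4.435, West 5.071, Central 3.663.
Lower quotas: East 2, South 4, Coastal 2, Highland 7, North 4, West 5, Central 3 (sum 27, leaving 4 seats).
Remainders in descending order: East 0.997, South 0.692, Central 0.663, Coastal 0.619, Highland 0.523, North 0.435, West 0.071.
Largest remainders: East, South, Central, Coastal receive the extra seats.
South receives 5.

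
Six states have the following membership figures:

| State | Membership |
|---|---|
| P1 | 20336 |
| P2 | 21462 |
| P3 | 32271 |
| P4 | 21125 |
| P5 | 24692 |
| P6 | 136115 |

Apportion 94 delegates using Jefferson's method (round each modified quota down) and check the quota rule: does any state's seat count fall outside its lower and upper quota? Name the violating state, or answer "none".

P6

Standard quotas: P1 7.467, P2 7.881, P3 11.849, P4 7.757, P5 9.067, P6 49.980.
Jefferson allocation: P1 7, P2 8, P3 12, P4 7, P5 9, P6 51.
P6 has quota 49.980 (lower 49, upper 50) but receives 51 — outside the quota interval.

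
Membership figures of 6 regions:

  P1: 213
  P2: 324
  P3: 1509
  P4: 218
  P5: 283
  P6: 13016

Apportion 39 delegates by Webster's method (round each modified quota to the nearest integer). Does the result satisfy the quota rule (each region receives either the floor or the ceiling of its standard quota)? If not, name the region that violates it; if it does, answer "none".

P6

Standard quotas: P1 0.534, P2 0.812, P3 3.781, P4 0.546, P5 0.709, P6 32.617.
Webster allocation: P1 1, P2 1, P3 4, P4 1, P5 1, P6 31.
P6 has quota 32.617 (lower 32, upper 33) but receives 31 — outside the quota interval.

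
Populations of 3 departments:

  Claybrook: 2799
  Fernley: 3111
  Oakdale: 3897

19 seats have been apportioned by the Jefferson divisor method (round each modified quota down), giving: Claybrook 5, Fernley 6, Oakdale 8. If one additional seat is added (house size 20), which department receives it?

Claybrook

Priority for the next seat is population ÷ (current seats + 1).
Priorities: Claybrook 466.500, Fernley 444.429, Oakdale 433.000.
Highest priority: Claybrook.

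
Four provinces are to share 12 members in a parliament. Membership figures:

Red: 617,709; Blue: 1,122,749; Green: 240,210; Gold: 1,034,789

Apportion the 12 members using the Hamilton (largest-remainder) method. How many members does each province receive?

Red: 2, Blue: 5, Green: 1, Gold: 4

Standard divisor: 3015457 ÷ 12 ≈ 251288.083.
Standard quotas: Red 2.4582, Blue 4.4680, Green 0.9559, Gold 4.1179.
Lower quotas: Red 2, Blue 4, Green 0, Gold 4 (sum 10, leaving 2 seats).
Remainders in descending order: Green 0.9559, Blue 0.4680, Red 0.4582, Gold 0.1179.
The surplus seats go to Green, Blue.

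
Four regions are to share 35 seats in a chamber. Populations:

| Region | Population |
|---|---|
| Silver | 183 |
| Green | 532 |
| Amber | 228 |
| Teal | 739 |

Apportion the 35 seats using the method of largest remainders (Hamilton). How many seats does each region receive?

Standard divisor: 1682 ÷ 35 ≈ 48.057.
Standard quotas: Silver 3.808, Green 11.070, Amber 4.744, Teal 15.378.
Lower quotas: Silver 3, Green 11, Amber 4, Teal 15 (sum 33, leaving 2 seats).
Remainders in descending order: Silver 0.808, Amber 0.744, Teal 0.378, Green 0.070.
The surplus seats go to Silver, Amber.

Silver=4, Green=11, Amber=5, Teal=15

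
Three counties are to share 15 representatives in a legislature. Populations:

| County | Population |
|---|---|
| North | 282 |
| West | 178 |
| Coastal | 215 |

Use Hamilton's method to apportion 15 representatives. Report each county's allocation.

Standard divisor: 675 ÷ 15 = 45.
Standard quotas: North 6.267, West 3.956, Coastal 4.778.
Lower quotas: North 6, West 3, Coastal 4 (sum 13, leaving 2 seats).
Remainders in descending order: West 0.956, Coastal 0.778, North 0.267.
The surplus seats go to West, Coastal.

North: 6, West: 4, Coastal: 5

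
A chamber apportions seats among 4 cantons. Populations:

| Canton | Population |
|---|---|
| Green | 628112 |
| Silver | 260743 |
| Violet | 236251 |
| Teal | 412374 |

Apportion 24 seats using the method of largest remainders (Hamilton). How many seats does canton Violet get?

Standard divisor: 1537480 ÷ 24 ≈ 64061.667.
Standard quotas: Green 9.8048, Silver 4.0702, Violet 3.6879, Teal 6.4371.
Lower quotas: Green 9, Silver 4, Violet 3, Teal 6 (sum 22, leaving 2 seats).
Remainders in descending order: Green 0.8048, Violet 0.6879, Teal 0.4371, Silver 0.0702.
Largest remainders: Green, Violet receive the extra seats.
Violet receives 4.

4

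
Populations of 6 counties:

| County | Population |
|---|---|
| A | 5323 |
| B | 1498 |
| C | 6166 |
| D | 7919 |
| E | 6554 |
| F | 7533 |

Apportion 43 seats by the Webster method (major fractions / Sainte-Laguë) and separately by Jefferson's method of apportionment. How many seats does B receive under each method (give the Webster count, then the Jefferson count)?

2 and 1

Webster: A 6, B 2, C 8, D 10, E 8, F 9.
Jefferson: A 7, B 1, C 8, D 10, E 8, F 9.
B gets 2 under Webster and 1 under Jefferson.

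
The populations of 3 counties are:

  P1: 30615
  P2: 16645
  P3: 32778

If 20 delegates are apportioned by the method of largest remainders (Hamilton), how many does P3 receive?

8

The standard divisor is 80038/20 ≈ 4001.9.
Standard quotas: P1 7.6501, P2 4.1593, P3 8.1906.
Lower quotas: P1 7, P2 4, P3 8 (sum 19, leaving 1 seat).
Remainders in descending order: P1 0.6501, P3 0.1906, P2 0.1593.
The surplus seat goes to P1.
P3 receives 8.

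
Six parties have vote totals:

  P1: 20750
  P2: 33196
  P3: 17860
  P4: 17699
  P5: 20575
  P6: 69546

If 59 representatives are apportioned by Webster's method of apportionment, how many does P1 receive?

Standard divisor 179626/59 ≈ 3044.508; standard quotas: P1 6.816, P2 10.904, P3 5.866, P4 5.813, P5 6.758, P6 22.843.
Rounding to the nearest integer gives 7, 11, 6, 6, 7, 23 = 60 seats, so the divisor must be adjusted.
With modified divisor 3100: modified quotas P1 6.694, P2 10.708, P3 5.761, P4 5.709, P5 6.637, P6 22.434.
Rounding to the nearest integer: P1 7, P2 11, P3 6, P4 6, P5 7, P6 22 (total 59).
P1 receives 7.

7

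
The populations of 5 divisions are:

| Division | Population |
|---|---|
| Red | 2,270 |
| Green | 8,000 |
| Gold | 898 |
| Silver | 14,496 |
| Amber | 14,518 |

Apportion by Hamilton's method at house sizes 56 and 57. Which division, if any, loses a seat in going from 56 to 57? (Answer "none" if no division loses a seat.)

At 56 seats: Red 3, Green 11, Gold 2, Silver 20, Amber 20.
At 57 seats: Red 3, Green 11, Gold 1, Silver 21, Amber 21.
Gold drops from 2 to 1.

Gold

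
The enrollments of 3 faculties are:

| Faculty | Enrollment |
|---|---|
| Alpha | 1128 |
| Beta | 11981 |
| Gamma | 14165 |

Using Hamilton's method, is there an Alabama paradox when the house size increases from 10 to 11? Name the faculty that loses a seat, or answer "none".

At 10 seats: Alpha 1, Beta 4, Gamma 5.
At 11 seats: Alpha 0, Beta 5, Gamma 6.
Alpha drops from 1 to 0.

Alpha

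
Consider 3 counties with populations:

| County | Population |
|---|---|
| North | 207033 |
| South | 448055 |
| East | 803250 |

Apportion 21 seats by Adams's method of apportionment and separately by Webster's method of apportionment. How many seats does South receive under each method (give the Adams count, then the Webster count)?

7 and 6

Adams: North 3, South 7, East 11.
Webster: North 3, South 6, East 12.
South gets 7 under Adams and 6 under Webster.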